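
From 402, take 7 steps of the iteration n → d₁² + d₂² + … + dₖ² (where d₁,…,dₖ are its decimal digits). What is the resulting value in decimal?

145

402 → 4² + 0² + 2² = 16 + 0 + 4 = 20
20 → 2² + 0² = 4 + 0 = 4
4 → 4² = 16
16 → 1² + 6² = 1 + 36 = 37
37 → 3² + 7² = 9 + 49 = 58
58 → 5² + 8² = 25 + 64 = 89
89 → 8² + 9² = 64 + 81 = 145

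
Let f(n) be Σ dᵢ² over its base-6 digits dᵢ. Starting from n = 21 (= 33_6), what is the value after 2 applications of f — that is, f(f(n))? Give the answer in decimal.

9

21 = (3,3)_6 → 18
18 = (3,0)_6 → 9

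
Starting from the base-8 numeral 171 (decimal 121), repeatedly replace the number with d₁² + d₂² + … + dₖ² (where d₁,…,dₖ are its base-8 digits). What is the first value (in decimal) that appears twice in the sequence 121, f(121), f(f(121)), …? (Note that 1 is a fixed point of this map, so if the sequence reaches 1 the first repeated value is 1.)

121 = (1,7,1)_8 → 1² + 7² + 1² = 51
51 = (6,3)_8 → 6² + 3² = 45
45 = (5,5)_8 → 5² + 5² = 50
50 = (6,2)_8 → 6² + 2² = 40
40 = (5,0)_8 → 5² + 0² = 25
25 = (3,1)_8 → 3² + 1² = 10
10 = (1,2)_8 → 1² + 2² = 5
5 = (5)_8 → 5² = 25  — 25 already appeared earlier.

25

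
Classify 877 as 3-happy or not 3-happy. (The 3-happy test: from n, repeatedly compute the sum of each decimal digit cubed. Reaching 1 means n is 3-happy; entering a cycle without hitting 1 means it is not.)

3-happy

877 → 8³ + 7³ + 7³ = 1198
1198 → 1³ + 1³ + 9³ + 8³ = 1243
1243 → 1³ + 2³ + 4³ + 3³ = 100
100 → 1³ + 0³ + 0³ = 1  — reached 1.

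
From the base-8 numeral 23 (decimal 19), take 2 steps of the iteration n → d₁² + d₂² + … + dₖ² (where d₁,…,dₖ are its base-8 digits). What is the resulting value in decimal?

26

19 = (2,3)_8 → 2² + 3² = 4 + 9 = 13
13 = (1,5)_8 → 1² + 5² = 1 + 25 = 26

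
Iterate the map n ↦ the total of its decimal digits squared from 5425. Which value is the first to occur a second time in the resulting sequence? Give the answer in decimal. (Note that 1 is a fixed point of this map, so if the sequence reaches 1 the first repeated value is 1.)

1

5425 → 5² + 4² + 2² + 5² = 25 + 16 + 4 + 25 = 70
70 → 7² + 0² = 49 + 0 = 49
49 → 4² + 9² = 16 + 81 = 97
97 → 9² + 7² = 81 + 49 = 130
130 → 1² + 3² + 0² = 1 + 9 + 0 = 10
10 → 1² + 0² = 1 + 0 = 1  — reached the fixed point 1.
1 → 1, so 1 is the first repeated value.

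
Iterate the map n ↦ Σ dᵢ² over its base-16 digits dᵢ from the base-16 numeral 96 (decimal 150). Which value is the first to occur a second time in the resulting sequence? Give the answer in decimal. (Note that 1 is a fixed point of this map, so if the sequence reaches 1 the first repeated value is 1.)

150 = (9,6)_16 → 9² + 6² = 117
117 = (7,5)_16 → 7² + 5² = 74
74 = (4,10)_16 → 4² + 10² = 116
116 = (7,4)_16 → 7² + 4² = 65
65 = (4,1)_16 → 4² + 1² = 17
17 = (1,1)_16 → 1² + 1² = 2
2 = (2)_16 → 2² = 4
4 = (4)_16 → 4² = 16
16 = (1,0)_16 → 1² + 0² = 1  — reached the fixed point 1.
1 → 1, so 1 is the first repeated value.

1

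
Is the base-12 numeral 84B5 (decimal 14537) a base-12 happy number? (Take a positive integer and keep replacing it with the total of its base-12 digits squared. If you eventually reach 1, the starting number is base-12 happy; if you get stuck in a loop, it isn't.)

not base-12 happy

14537 = (8,4,11,5)_12 → 8² + 4² + 11² + 5² = 226
226 = (1,6,10)_12 → 1² + 6² + 10² = 137
137 = (11,5)_12 → 11² + 5² = 146
146 = (1,0,2)_12 → 1² + 0² + 2² = 5
5 = (5)_12 → 5² = 25
25 = (2,1)_12 → 2² + 1² = 5  — 5 already seen; the sequence cycles without reaching 1.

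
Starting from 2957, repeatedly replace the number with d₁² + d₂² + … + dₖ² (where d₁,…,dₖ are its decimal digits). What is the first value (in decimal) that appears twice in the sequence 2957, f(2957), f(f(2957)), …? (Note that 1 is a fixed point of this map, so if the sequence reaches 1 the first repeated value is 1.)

2957 → 2² + 9² + 5² + 7² = 4 + 81 + 25 + 49 = 159
159 → 1² + 5² + 9² = 1 + 25 + 81 = 107
107 → 1² + 0² + 7² = 1 + 0 + 49 = 50
50 → 5² + 0² = 25 + 0 = 25
25 → 2² + 5² = 4 + 25 = 29
29 → 2² + 9² = 4 + 81 = 85
85 → 8² + 5² = 64 + 25 = 89
89 → 8² + 9² = 64 + 81 = 145
145 → 1² + 4² + 5² = 1 + 16 + 25 = 42
42 → 4² + 2² = 16 + 4 = 20
20 → 2² + 0² = 4 + 0 = 4
4 → 4² = 16
16 → 1² + 6² = 1 + 36 = 37
37 → 3² + 7² = 9 + 49 = 58
58 → 5² + 8² = 25 + 64 = 89  — 89 already appeared earlier.

89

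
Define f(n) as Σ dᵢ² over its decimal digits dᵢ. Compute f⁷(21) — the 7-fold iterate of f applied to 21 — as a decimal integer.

42

21 → 2² + 1² = 4 + 1 = 5
5 → 5² = 25
25 → 2² + 5² = 4 + 25 = 29
29 → 2² + 9² = 4 + 81 = 85
85 → 8² + 5² = 64 + 25 = 89
89 → 8² + 9² = 64 + 81 = 145
145 → 1² + 4² + 5² = 1 + 16 + 25 = 42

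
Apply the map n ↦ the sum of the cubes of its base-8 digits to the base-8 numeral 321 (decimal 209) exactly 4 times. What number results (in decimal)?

209 = (3,2,1)_8 → 36
36 = (4,4)_8 → 128
128 = (2,0,0)_8 → 8
8 = (1,0)_8 → 1

1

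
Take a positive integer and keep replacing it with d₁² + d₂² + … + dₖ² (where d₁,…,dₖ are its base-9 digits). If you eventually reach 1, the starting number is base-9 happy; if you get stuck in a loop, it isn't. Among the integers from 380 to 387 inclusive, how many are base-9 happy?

1

380: 380 → 56 → 40 → 32 → 34 → 58 → 52 → 74 → 68 → 74  (repeats 74)
381: 381 → 61 → 85 → 17 → 65 → 53 → 89 → 65  (repeats 65)
382: 382 → 68 → 74 → 68  (repeats 68)
383: 383 → 77 → 89 → 65 → 53 → 89  (repeats 89)
384: 384 → 88 → 50 → 50  (repeats 50)
385: 385 → 101 → 9 → 1  (reaches 1)
386: 386 → 116 → 74 → 68 → 74  (repeats 74)
387: 387 → 65 → 53 → 89 → 65  (repeats 65)
base-9 happy: 385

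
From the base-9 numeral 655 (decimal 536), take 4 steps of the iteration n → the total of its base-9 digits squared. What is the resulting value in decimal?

74

536 = (6,5,5)_9 → 86
86 = (1,0,5)_9 → 26
26 = (2,8)_9 → 68
68 = (7,5)_9 → 74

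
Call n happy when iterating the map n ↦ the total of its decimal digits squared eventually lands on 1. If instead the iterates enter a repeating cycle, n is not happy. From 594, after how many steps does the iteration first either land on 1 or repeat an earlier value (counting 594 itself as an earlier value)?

14

594 → 5² + 9² + 4² = 25 + 81 + 16 = 122
122 → 1² + 2² + 2² = 1 + 4 + 4 = 9
9 → 9² = 81
81 → 8² + 1² = 64 + 1 = 65
65 → 6² + 5² = 36 + 25 = 61
61 → 6² + 1² = 36 + 1 = 37
37 → 3² + 7² = 9 + 49 = 58
58 → 5² + 8² = 25 + 64 = 89
89 → 8² + 9² = 64 + 81 = 145
145 → 1² + 4² + 5² = 1 + 16 + 25 = 42
42 → 4² + 2² = 16 + 4 = 20
20 → 2² + 0² = 4 + 0 = 4
4 → 4² = 16
16 → 1² + 6² = 1 + 36 = 37  — 37 repeats.
That took 14 steps.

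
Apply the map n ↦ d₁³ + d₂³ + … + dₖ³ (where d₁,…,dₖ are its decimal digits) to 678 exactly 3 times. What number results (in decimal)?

216

678 → 6³ + 7³ + 8³ = 1071
1071 → 1³ + 0³ + 7³ + 1³ = 345
345 → 3³ + 4³ + 5³ = 216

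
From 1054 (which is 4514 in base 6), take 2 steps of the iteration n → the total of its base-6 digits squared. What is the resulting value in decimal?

1054 = (4,5,1,4)_6 → 58
58 = (1,3,4)_6 → 26

26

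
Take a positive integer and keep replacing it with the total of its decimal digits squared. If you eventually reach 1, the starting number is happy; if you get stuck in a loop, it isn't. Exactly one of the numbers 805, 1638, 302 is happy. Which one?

805: 805 → 89 → 145 → 42 → 20 → 4 → 16 → 37 → 58 → 89  — repeats 89 (not happy)
1638: 1638 → 110 → 2 → 4 → 16 → 37 → 58 → 89 → 145 → 42 → 20 → 4  — repeats 4 (not happy)
302: 302 → 13 → 10 → 1  — reaches 1 (happy)

302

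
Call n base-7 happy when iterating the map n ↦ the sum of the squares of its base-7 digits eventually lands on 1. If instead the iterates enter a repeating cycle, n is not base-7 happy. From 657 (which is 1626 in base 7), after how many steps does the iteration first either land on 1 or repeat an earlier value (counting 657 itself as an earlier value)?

657 = (1,6,2,6)_7 → 1² + 6² + 2² + 6² = 1 + 36 + 4 + 36 = 77
77 = (1,4,0)_7 → 1² + 4² + 0² = 1 + 16 + 0 = 17
17 = (2,3)_7 → 2² + 3² = 4 + 9 = 13
13 = (1,6)_7 → 1² + 6² = 1 + 36 = 37
37 = (5,2)_7 → 5² + 2² = 25 + 4 = 29
29 = (4,1)_7 → 4² + 1² = 16 + 1 = 17  — 17 repeats.
That took 6 steps.

6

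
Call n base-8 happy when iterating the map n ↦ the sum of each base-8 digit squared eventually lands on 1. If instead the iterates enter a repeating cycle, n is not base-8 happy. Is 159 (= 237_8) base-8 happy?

not base-8 happy

159 = (2,3,7)_8 → 2² + 3² + 7² = 62
62 = (7,6)_8 → 7² + 6² = 85
85 = (1,2,5)_8 → 1² + 2² + 5² = 30
30 = (3,6)_8 → 3² + 6² = 45
45 = (5,5)_8 → 5² + 5² = 50
50 = (6,2)_8 → 6² + 2² = 40
40 = (5,0)_8 → 5² + 0² = 25
25 = (3,1)_8 → 3² + 1² = 10
10 = (1,2)_8 → 1² + 2² = 5
5 = (5)_8 → 5² = 25  — 25 already seen; the sequence cycles without reaching 1.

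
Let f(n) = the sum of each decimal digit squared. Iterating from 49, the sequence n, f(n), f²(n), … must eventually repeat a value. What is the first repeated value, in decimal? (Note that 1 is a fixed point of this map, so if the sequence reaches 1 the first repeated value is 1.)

1

49 → 97
97 → 130
130 → 10
10 → 1  — reached the fixed point 1.
1 → 1, so 1 is the first repeated value.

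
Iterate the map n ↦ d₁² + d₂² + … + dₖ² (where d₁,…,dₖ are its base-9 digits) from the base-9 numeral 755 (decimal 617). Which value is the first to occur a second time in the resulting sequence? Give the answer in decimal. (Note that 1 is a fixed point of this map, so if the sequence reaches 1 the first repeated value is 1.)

53

617 = (7,5,5)_9 → 7² + 5² + 5² = 99
99 = (1,2,0)_9 → 1² + 2² + 0² = 5
5 = (5)_9 → 5² = 25
25 = (2,7)_9 → 2² + 7² = 53
53 = (5,8)_9 → 5² + 8² = 89
89 = (1,0,8)_9 → 1² + 0² + 8² = 65
65 = (7,2)_9 → 7² + 2² = 53  — 53 already appeared earlier.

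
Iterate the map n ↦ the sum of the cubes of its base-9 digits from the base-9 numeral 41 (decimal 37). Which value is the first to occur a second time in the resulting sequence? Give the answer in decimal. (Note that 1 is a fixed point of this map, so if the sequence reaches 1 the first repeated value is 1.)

27

37 = (4,1)_9 → 4³ + 1³ = 64 + 1 = 65
65 = (7,2)_9 → 7³ + 2³ = 343 + 8 = 351
351 = (4,3,0)_9 → 4³ + 3³ + 0³ = 64 + 27 + 0 = 91
91 = (1,1,1)_9 → 1³ + 1³ + 1³ = 1 + 1 + 1 = 3
3 = (3)_9 → 3³ = 27
27 = (3,0)_9 → 3³ + 0³ = 27 + 0 = 27  — 27 already appeared earlier.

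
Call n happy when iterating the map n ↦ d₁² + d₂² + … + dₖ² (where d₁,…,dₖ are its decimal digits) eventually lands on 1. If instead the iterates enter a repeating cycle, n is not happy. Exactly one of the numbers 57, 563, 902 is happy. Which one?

57: 57 → 74 → 65 → 61 → 37 → 58 → 89 → 145 → 42 → 20 → 4 → 16 → 37  — repeats 37 (not happy)
563: 563 → 70 → 49 → 97 → 130 → 10 → 1  — reaches 1 (happy)
902: 902 → 85 → 89 → 145 → 42 → 20 → 4 → 16 → 37 → 58 → 89  — repeats 89 (not happy)

563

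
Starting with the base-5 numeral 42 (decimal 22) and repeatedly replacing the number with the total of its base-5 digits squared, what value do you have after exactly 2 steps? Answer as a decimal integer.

16

22 = (4,2)_5 → 4² + 2² = 20
20 = (4,0)_5 → 4² + 0² = 16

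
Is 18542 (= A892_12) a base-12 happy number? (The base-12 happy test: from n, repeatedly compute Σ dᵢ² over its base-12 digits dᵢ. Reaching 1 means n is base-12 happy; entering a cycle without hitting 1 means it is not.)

not base-12 happy

18542 = (10,8,9,2)_12 → 10² + 8² + 9² + 2² = 249
249 = (1,8,9)_12 → 1² + 8² + 9² = 146
146 = (1,0,2)_12 → 1² + 0² + 2² = 5
5 = (5)_12 → 5² = 25
25 = (2,1)_12 → 2² + 1² = 5  — 5 already seen; the sequence cycles without reaching 1.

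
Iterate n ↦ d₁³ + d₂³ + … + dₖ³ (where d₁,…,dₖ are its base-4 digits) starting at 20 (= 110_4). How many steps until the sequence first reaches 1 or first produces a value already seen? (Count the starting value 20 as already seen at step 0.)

20 = (1,1,0)_4 → 1³ + 1³ + 0³ = 1 + 1 + 0 = 2
2 = (2)_4 → 2³ = 8
8 = (2,0)_4 → 2³ + 0³ = 8 + 0 = 8  — 8 repeats.
That took 3 steps.

3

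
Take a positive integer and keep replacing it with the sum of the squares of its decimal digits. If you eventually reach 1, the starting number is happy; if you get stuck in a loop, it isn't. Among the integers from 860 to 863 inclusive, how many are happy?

860: 860 → 100 → 1  (reaches 1)
861: 861 → 101 → 2 → 4 → 16 → 37 → 58 → 89 → 145 → 42 → 20 → 4  (repeats 4)
862: 862 → 104 → 17 → 50 → 25 → 29 → 85 → 89 → 145 → 42 → 20 → 4 → 16 → 37 → 58 → 89  (repeats 89)
863: 863 → 109 → 82 → 68 → 100 → 1  (reaches 1)
happy: 860, 863

2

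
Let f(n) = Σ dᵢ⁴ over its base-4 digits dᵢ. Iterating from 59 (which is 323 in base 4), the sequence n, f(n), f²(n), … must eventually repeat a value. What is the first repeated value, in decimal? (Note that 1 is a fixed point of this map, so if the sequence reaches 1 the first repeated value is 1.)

83

59 = (3,2,3)_4 → 3⁴ + 2⁴ + 3⁴ = 81 + 16 + 81 = 178
178 = (2,3,0,2)_4 → 2⁴ + 3⁴ + 0⁴ + 2⁴ = 16 + 81 + 0 + 16 = 113
113 = (1,3,0,1)_4 → 1⁴ + 3⁴ + 0⁴ + 1⁴ = 1 + 81 + 0 + 1 = 83
83 = (1,1,0,3)_4 → 1⁴ + 1⁴ + 0⁴ + 3⁴ = 1 + 1 + 0 + 81 = 83  — 83 already appeared earlier.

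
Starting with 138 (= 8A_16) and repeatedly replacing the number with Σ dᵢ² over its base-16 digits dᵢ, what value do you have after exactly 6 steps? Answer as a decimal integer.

138 = (8,10)_16 → 8² + 10² = 164
164 = (10,4)_16 → 10² + 4² = 116
116 = (7,4)_16 → 7² + 4² = 65
65 = (4,1)_16 → 4² + 1² = 17
17 = (1,1)_16 → 1² + 1² = 2
2 = (2)_16 → 2² = 4

4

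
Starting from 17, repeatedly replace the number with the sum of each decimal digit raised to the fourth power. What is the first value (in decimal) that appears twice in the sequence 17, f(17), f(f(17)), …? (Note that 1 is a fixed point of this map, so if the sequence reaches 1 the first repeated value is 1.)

8208

17 → 1⁴ + 7⁴ = 1 + 2401 = 2402
2402 → 2⁴ + 4⁴ + 0⁴ + 2⁴ = 16 + 256 + 0 + 16 = 288
288 → 2⁴ + 8⁴ + 8⁴ = 16 + 4096 + 4096 = 8208
8208 → 8⁴ + 2⁴ + 0⁴ + 8⁴ = 4096 + 16 + 0 + 4096 = 8208  — 8208 already appeared earlier.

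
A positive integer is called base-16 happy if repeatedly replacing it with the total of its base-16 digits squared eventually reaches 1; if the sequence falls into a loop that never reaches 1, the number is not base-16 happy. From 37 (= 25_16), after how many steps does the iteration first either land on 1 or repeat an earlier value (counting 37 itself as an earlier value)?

11

37 = (2,5)_16 → 2² + 5² = 29
29 = (1,13)_16 → 1² + 13² = 170
170 = (10,10)_16 → 10² + 10² = 200
200 = (12,8)_16 → 12² + 8² = 208
208 = (13,0)_16 → 13² + 0² = 169
169 = (10,9)_16 → 10² + 9² = 181
181 = (11,5)_16 → 11² + 5² = 146
146 = (9,2)_16 → 9² + 2² = 85
85 = (5,5)_16 → 5² + 5² = 50
50 = (3,2)_16 → 3² + 2² = 13
13 = (13)_16 → 13² = 169  — 169 repeats.
That took 11 steps.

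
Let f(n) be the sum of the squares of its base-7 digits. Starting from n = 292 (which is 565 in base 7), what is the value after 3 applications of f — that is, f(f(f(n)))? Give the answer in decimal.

20

292 = (5,6,5)_7 → 5² + 6² + 5² = 25 + 36 + 25 = 86
86 = (1,5,2)_7 → 1² + 5² + 2² = 1 + 25 + 4 = 30
30 = (4,2)_7 → 4² + 2² = 16 + 4 = 20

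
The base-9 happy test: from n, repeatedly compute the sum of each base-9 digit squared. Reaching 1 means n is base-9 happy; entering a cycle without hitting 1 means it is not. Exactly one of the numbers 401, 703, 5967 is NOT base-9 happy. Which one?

401

401: 401 → 105 → 41 → 41  — repeats 41 (not base-9 happy)
703: 703 → 101 → 9 → 1  — reaches 1 (base-9 happy)
5967: 5967 → 101 → 9 → 1  — reaches 1 (base-9 happy)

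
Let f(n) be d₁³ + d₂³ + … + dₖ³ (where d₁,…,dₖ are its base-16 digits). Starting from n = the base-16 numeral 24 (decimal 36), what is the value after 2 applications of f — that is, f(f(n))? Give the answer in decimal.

36 = (2,4)_16 → 2³ + 4³ = 8 + 64 = 72
72 = (4,8)_16 → 4³ + 8³ = 64 + 512 = 576

576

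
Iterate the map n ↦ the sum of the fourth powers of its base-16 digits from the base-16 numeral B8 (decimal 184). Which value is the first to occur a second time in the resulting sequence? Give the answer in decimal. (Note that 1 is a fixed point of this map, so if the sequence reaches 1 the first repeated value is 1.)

184 = (11,8)_16 → 18737
18737 = (4,9,3,1)_16 → 6899
6899 = (1,10,15,3)_16 → 60707
60707 = (14,13,2,3)_16 → 67074
67074 = (1,0,6,0,2)_16 → 1313
1313 = (5,2,1)_16 → 642
642 = (2,8,2)_16 → 4128
4128 = (1,0,2,0)_16 → 17
17 = (1,1)_16 → 2
2 = (2)_16 → 16
16 = (1,0)_16 → 1  — reached the fixed point 1.
1 → 1, so 1 is the first repeated value.

1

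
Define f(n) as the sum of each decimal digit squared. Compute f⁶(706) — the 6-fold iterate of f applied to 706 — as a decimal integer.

4

706 → 7² + 0² + 6² = 49 + 0 + 36 = 85
85 → 8² + 5² = 64 + 25 = 89
89 → 8² + 9² = 64 + 81 = 145
145 → 1² + 4² + 5² = 1 + 16 + 25 = 42
42 → 4² + 2² = 16 + 4 = 20
20 → 2² + 0² = 4 + 0 = 4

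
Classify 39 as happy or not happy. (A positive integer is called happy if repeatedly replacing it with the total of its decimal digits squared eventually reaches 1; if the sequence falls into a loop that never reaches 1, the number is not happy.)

not happy

39 → 3² + 9² = 90
90 → 9² + 0² = 81
81 → 8² + 1² = 65
65 → 6² + 5² = 61
61 → 6² + 1² = 37
37 → 3² + 7² = 58
58 → 5² + 8² = 89
89 → 8² + 9² = 145
145 → 1² + 4² + 5² = 42
42 → 4² + 2² = 20
20 → 2² + 0² = 4
4 → 4² = 16
16 → 1² + 6² = 37  — 37 already seen; the sequence cycles without reaching 1.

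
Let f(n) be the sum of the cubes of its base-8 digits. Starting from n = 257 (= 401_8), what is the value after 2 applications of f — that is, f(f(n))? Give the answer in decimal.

257 = (4,0,1)_8 → 4³ + 0³ + 1³ = 64 + 0 + 1 = 65
65 = (1,0,1)_8 → 1³ + 0³ + 1³ = 1 + 0 + 1 = 2

2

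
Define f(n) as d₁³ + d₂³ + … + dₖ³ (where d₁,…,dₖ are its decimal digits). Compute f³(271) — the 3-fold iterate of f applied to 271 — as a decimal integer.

271 → 2³ + 7³ + 1³ = 8 + 343 + 1 = 352
352 → 3³ + 5³ + 2³ = 27 + 125 + 8 = 160
160 → 1³ + 6³ + 0³ = 1 + 216 + 0 = 217

217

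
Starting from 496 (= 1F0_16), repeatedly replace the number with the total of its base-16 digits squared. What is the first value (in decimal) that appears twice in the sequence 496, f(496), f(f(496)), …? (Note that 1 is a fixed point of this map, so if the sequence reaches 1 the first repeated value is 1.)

496 = (1,15,0)_16 → 1² + 15² + 0² = 1 + 225 + 0 = 226
226 = (14,2)_16 → 14² + 2² = 196 + 4 = 200
200 = (12,8)_16 → 12² + 8² = 144 + 64 = 208
208 = (13,0)_16 → 13² + 0² = 169 + 0 = 169
169 = (10,9)_16 → 10² + 9² = 100 + 81 = 181
181 = (11,5)_16 → 11² + 5² = 121 + 25 = 146
146 = (9,2)_16 → 9² + 2² = 81 + 4 = 85
85 = (5,5)_16 → 5² + 5² = 25 + 25 = 50
50 = (3,2)_16 → 3² + 2² = 9 + 4 = 13
13 = (13)_16 → 13² = 169  — 169 already appeared earlier.

169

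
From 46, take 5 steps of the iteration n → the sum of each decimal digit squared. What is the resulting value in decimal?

145

46 → 4² + 6² = 52
52 → 5² + 2² = 29
29 → 2² + 9² = 85
85 → 8² + 5² = 89
89 → 8² + 9² = 145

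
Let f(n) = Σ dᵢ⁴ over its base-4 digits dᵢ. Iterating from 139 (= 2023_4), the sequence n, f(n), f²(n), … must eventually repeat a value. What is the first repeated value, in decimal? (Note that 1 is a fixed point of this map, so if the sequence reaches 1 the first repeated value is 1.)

83

139 = (2,0,2,3)_4 → 2⁴ + 0⁴ + 2⁴ + 3⁴ = 113
113 = (1,3,0,1)_4 → 1⁴ + 3⁴ + 0⁴ + 1⁴ = 83
83 = (1,1,0,3)_4 → 1⁴ + 1⁴ + 0⁴ + 3⁴ = 83  — 83 already appeared earlier.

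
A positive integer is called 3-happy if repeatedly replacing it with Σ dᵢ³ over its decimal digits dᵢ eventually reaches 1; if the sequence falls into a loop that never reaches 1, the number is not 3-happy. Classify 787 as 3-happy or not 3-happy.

787 → 7³ + 8³ + 7³ = 343 + 512 + 343 = 1198
1198 → 1³ + 1³ + 9³ + 8³ = 1 + 1 + 729 + 512 = 1243
1243 → 1³ + 2³ + 4³ + 3³ = 1 + 8 + 64 + 27 = 100
100 → 1³ + 0³ + 0³ = 1 + 0 + 0 = 1  — reached 1.

3-happy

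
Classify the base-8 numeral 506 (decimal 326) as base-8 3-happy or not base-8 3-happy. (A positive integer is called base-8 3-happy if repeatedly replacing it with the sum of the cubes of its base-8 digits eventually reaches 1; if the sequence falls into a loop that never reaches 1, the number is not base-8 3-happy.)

base-8 3-happy

326 = (5,0,6)_8 → 5³ + 0³ + 6³ = 125 + 0 + 216 = 341
341 = (5,2,5)_8 → 5³ + 2³ + 5³ = 125 + 8 + 125 = 258
258 = (4,0,2)_8 → 4³ + 0³ + 2³ = 64 + 0 + 8 = 72
72 = (1,1,0)_8 → 1³ + 1³ + 0³ = 1 + 1 + 0 = 2
2 = (2)_8 → 2³ = 8
8 = (1,0)_8 → 1³ + 0³ = 1 + 0 = 1  — reached 1.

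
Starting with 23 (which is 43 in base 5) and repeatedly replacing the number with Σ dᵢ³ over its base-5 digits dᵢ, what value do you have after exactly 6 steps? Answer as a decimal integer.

23 = (4,3)_5 → 4³ + 3³ = 64 + 27 = 91
91 = (3,3,1)_5 → 3³ + 3³ + 1³ = 27 + 27 + 1 = 55
55 = (2,1,0)_5 → 2³ + 1³ + 0³ = 8 + 1 + 0 = 9
9 = (1,4)_5 → 1³ + 4³ = 1 + 64 = 65
65 = (2,3,0)_5 → 2³ + 3³ + 0³ = 8 + 27 + 0 = 35
35 = (1,2,0)_5 → 1³ + 2³ + 0³ = 1 + 8 + 0 = 9

9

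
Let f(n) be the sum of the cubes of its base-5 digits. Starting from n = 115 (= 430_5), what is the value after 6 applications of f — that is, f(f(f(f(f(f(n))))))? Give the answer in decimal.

115 = (4,3,0)_5 → 4³ + 3³ + 0³ = 91
91 = (3,3,1)_5 → 3³ + 3³ + 1³ = 55
55 = (2,1,0)_5 → 2³ + 1³ + 0³ = 9
9 = (1,4)_5 → 1³ + 4³ = 65
65 = (2,3,0)_5 → 2³ + 3³ + 0³ = 35
35 = (1,2,0)_5 → 1³ + 2³ + 0³ = 9

9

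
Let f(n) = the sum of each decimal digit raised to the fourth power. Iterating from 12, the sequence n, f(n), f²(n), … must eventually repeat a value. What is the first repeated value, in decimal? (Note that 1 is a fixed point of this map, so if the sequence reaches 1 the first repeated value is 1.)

8208

12 → 1⁴ + 2⁴ = 17
17 → 1⁴ + 7⁴ = 2402
2402 → 2⁴ + 4⁴ + 0⁴ + 2⁴ = 288
288 → 2⁴ + 8⁴ + 8⁴ = 8208
8208 → 8⁴ + 2⁴ + 0⁴ + 8⁴ = 8208  — 8208 already appeared earlier.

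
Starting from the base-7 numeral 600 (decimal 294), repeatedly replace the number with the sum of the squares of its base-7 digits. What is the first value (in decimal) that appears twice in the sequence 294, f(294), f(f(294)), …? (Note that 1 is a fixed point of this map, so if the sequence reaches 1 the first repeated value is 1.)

10

294 = (6,0,0)_7 → 6² + 0² + 0² = 36 + 0 + 0 = 36
36 = (5,1)_7 → 5² + 1² = 25 + 1 = 26
26 = (3,5)_7 → 3² + 5² = 9 + 25 = 34
34 = (4,6)_7 → 4² + 6² = 16 + 36 = 52
52 = (1,0,3)_7 → 1² + 0² + 3² = 1 + 0 + 9 = 10
10 = (1,3)_7 → 1² + 3² = 1 + 9 = 10  — 10 already appeared earlier.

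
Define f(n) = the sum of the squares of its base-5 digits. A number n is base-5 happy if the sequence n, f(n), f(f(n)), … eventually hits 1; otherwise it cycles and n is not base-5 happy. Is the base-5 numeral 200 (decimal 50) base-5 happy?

50 = (2,0,0)_5 → 2² + 0² + 0² = 4
4 = (4)_5 → 4² = 16
16 = (3,1)_5 → 3² + 1² = 10
10 = (2,0)_5 → 2² + 0² = 4  — 4 already seen; the sequence cycles without reaching 1.

not base-5 happy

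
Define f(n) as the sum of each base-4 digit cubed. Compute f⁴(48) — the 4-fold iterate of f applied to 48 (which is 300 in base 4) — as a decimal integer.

48 = (3,0,0)_4 → 3³ + 0³ + 0³ = 27 + 0 + 0 = 27
27 = (1,2,3)_4 → 1³ + 2³ + 3³ = 1 + 8 + 27 = 36
36 = (2,1,0)_4 → 2³ + 1³ + 0³ = 8 + 1 + 0 = 9
9 = (2,1)_4 → 2³ + 1³ = 8 + 1 = 9

9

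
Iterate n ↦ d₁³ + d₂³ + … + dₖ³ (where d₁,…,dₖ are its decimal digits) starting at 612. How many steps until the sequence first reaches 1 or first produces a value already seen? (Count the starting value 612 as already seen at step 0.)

612 → 6³ + 1³ + 2³ = 216 + 1 + 8 = 225
225 → 2³ + 2³ + 5³ = 8 + 8 + 125 = 141
141 → 1³ + 4³ + 1³ = 1 + 64 + 1 = 66
66 → 6³ + 6³ = 216 + 216 = 432
432 → 4³ + 3³ + 2³ = 64 + 27 + 8 = 99
99 → 9³ + 9³ = 729 + 729 = 1458
1458 → 1³ + 4³ + 5³ + 8³ = 1 + 64 + 125 + 512 = 702
702 → 7³ + 0³ + 2³ = 343 + 0 + 8 = 351
351 → 3³ + 5³ + 1³ = 27 + 125 + 1 = 153
153 → 1³ + 5³ + 3³ = 1 + 125 + 27 = 153  — 153 repeats.
That took 10 steps.

10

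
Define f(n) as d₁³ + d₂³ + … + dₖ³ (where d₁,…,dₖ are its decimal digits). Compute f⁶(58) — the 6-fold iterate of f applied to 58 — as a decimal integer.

58 → 5³ + 8³ = 125 + 512 = 637
637 → 6³ + 3³ + 7³ = 216 + 27 + 343 = 586
586 → 5³ + 8³ + 6³ = 125 + 512 + 216 = 853
853 → 8³ + 5³ + 3³ = 512 + 125 + 27 = 664
664 → 6³ + 6³ + 4³ = 216 + 216 + 64 = 496
496 → 4³ + 9³ + 6³ = 64 + 729 + 216 = 1009

1009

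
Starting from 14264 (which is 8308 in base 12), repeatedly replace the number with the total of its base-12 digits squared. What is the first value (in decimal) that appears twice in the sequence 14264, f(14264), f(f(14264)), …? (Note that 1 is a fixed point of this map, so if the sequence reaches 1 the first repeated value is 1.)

5

14264 = (8,3,0,8)_12 → 8² + 3² + 0² + 8² = 137
137 = (11,5)_12 → 11² + 5² = 146
146 = (1,0,2)_12 → 1² + 0² + 2² = 5
5 = (5)_12 → 5² = 25
25 = (2,1)_12 → 2² + 1² = 5  — 5 already appeared earlier.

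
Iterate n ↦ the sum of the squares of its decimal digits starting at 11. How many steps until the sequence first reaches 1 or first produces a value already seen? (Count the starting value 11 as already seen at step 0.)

10

11 → 1² + 1² = 1 + 1 = 2
2 → 2² = 4
4 → 4² = 16
16 → 1² + 6² = 1 + 36 = 37
37 → 3² + 7² = 9 + 49 = 58
58 → 5² + 8² = 25 + 64 = 89
89 → 8² + 9² = 64 + 81 = 145
145 → 1² + 4² + 5² = 1 + 16 + 25 = 42
42 → 4² + 2² = 16 + 4 = 20
20 → 2² + 0² = 4 + 0 = 4  — 4 repeats.
That took 10 steps.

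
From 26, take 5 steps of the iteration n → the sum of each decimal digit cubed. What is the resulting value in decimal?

92

26 → 2³ + 6³ = 224
224 → 2³ + 2³ + 4³ = 80
80 → 8³ + 0³ = 512
512 → 5³ + 1³ + 2³ = 134
134 → 1³ + 3³ + 4³ = 92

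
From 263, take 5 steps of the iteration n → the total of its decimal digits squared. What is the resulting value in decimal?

263 → 2² + 6² + 3² = 4 + 36 + 9 = 49
49 → 4² + 9² = 16 + 81 = 97
97 → 9² + 7² = 81 + 49 = 130
130 → 1² + 3² + 0² = 1 + 9 + 0 = 10
10 → 1² + 0² = 1 + 0 = 1

1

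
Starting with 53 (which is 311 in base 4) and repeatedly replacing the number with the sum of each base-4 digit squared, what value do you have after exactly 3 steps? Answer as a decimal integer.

53 = (3,1,1)_4 → 3² + 1² + 1² = 9 + 1 + 1 = 11
11 = (2,3)_4 → 2² + 3² = 4 + 9 = 13
13 = (3,1)_4 → 3² + 1² = 9 + 1 = 10

10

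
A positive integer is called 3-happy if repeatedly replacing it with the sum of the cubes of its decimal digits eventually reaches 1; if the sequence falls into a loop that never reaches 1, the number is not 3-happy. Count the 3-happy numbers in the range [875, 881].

875: 875 → 980 → 1241 → 74 → 407 → 407  — not 3-happy
876: 876 → 1071 → 345 → 216 → 225 → 141 → 66 → 432 → 99 → 1458 → 702 → 351 → 153 → 153  — not 3-happy
877: 877 → 1198 → 1243 → 100 → 1  — 3-happy
878: 878 → 1367 → 587 → 980 → 1241 → 74 → 407 → 407  — not 3-happy
879: 879 → 1584 → 702 → 351 → 153 → 153  — not 3-happy
880: 880 → 1024 → 73 → 370 → 370  — not 3-happy
881: 881 → 1025 → 134 → 92 → 737 → 713 → 371 → 371  — not 3-happy
3-happy: 877

1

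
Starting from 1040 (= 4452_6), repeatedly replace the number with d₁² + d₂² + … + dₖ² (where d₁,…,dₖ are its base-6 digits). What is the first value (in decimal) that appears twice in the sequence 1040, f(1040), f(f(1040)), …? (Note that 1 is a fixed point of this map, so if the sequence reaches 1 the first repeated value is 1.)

17

1040 = (4,4,5,2)_6 → 4² + 4² + 5² + 2² = 16 + 16 + 25 + 4 = 61
61 = (1,4,1)_6 → 1² + 4² + 1² = 1 + 16 + 1 = 18
18 = (3,0)_6 → 3² + 0² = 9 + 0 = 9
9 = (1,3)_6 → 1² + 3² = 1 + 9 = 10
10 = (1,4)_6 → 1² + 4² = 1 + 16 = 17
17 = (2,5)_6 → 2² + 5² = 4 + 25 = 29
29 = (4,5)_6 → 4² + 5² = 16 + 25 = 41
41 = (1,0,5)_6 → 1² + 0² + 5² = 1 + 0 + 25 = 26
26 = (4,2)_6 → 4² + 2² = 16 + 4 = 20
20 = (3,2)_6 → 3² + 2² = 9 + 4 = 13
13 = (2,1)_6 → 2² + 1² = 4 + 1 = 5
5 = (5)_6 → 5² = 25
25 = (4,1)_6 → 4² + 1² = 16 + 1 = 17  — 17 already appeared earlier.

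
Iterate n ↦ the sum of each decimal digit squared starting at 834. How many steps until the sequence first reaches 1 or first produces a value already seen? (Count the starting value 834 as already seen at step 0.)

834 → 8² + 3² + 4² = 64 + 9 + 16 = 89
89 → 8² + 9² = 64 + 81 = 145
145 → 1² + 4² + 5² = 1 + 16 + 25 = 42
42 → 4² + 2² = 16 + 4 = 20
20 → 2² + 0² = 4 + 0 = 4
4 → 4² = 16
16 → 1² + 6² = 1 + 36 = 37
37 → 3² + 7² = 9 + 49 = 58
58 → 5² + 8² = 25 + 64 = 89  — 89 repeats.
That took 9 steps.

9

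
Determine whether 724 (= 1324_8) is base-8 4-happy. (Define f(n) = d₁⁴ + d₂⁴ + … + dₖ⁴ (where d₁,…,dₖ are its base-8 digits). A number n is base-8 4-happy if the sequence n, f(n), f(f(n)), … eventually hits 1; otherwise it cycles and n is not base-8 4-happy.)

not base-8 4-happy

724 = (1,3,2,4)_8 → 1⁴ + 3⁴ + 2⁴ + 4⁴ = 354
354 = (5,4,2)_8 → 5⁴ + 4⁴ + 2⁴ = 897
897 = (1,6,0,1)_8 → 1⁴ + 6⁴ + 0⁴ + 1⁴ = 1298
1298 = (2,4,2,2)_8 → 2⁴ + 4⁴ + 2⁴ + 2⁴ = 304
304 = (4,6,0)_8 → 4⁴ + 6⁴ + 0⁴ = 1552
1552 = (3,0,2,0)_8 → 3⁴ + 0⁴ + 2⁴ + 0⁴ = 97
97 = (1,4,1)_8 → 1⁴ + 4⁴ + 1⁴ = 258
258 = (4,0,2)_8 → 4⁴ + 0⁴ + 2⁴ = 272
272 = (4,2,0)_8 → 4⁴ + 2⁴ + 0⁴ = 272  — 272 already seen; the sequence cycles without reaching 1.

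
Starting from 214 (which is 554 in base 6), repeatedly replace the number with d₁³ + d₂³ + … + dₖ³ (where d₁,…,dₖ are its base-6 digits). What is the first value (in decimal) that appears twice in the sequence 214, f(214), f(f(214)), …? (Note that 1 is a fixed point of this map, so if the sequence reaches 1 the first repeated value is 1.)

214 = (5,5,4)_6 → 5³ + 5³ + 4³ = 125 + 125 + 64 = 314
314 = (1,2,4,2)_6 → 1³ + 2³ + 4³ + 2³ = 1 + 8 + 64 + 8 = 81
81 = (2,1,3)_6 → 2³ + 1³ + 3³ = 8 + 1 + 27 = 36
36 = (1,0,0)_6 → 1³ + 0³ + 0³ = 1 + 0 + 0 = 1  — reached the fixed point 1.
1 → 1, so 1 is the first repeated value.

1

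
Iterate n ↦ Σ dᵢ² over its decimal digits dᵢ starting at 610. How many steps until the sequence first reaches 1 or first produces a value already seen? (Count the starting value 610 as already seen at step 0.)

9

610 → 37
37 → 58
58 → 89
89 → 145
145 → 42
42 → 20
20 → 4
4 → 16
16 → 37  — 37 repeats.
That took 9 steps.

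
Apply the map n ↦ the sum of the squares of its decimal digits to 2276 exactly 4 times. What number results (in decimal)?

2276 → 2² + 2² + 7² + 6² = 4 + 4 + 49 + 36 = 93
93 → 9² + 3² = 81 + 9 = 90
90 → 9² + 0² = 81 + 0 = 81
81 → 8² + 1² = 64 + 1 = 65

65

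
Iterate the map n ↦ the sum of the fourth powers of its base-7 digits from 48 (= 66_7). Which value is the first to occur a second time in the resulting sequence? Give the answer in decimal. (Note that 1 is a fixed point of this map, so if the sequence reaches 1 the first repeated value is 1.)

48 = (6,6)_7 → 6⁴ + 6⁴ = 1296 + 1296 = 2592
2592 = (1,0,3,6,2)_7 → 1⁴ + 0⁴ + 3⁴ + 6⁴ + 2⁴ = 1 + 0 + 81 + 1296 + 16 = 1394
1394 = (4,0,3,1)_7 → 4⁴ + 0⁴ + 3⁴ + 1⁴ = 256 + 0 + 81 + 1 = 338
338 = (6,6,2)_7 → 6⁴ + 6⁴ + 2⁴ = 1296 + 1296 + 16 = 2608
2608 = (1,0,4,1,4)_7 → 1⁴ + 0⁴ + 4⁴ + 1⁴ + 4⁴ = 1 + 0 + 256 + 1 + 256 = 514
514 = (1,3,3,3)_7 → 1⁴ + 3⁴ + 3⁴ + 3⁴ = 1 + 81 + 81 + 81 = 244
244 = (4,6,6)_7 → 4⁴ + 6⁴ + 6⁴ = 256 + 1296 + 1296 = 2848
2848 = (1,1,2,0,6)_7 → 1⁴ + 1⁴ + 2⁴ + 0⁴ + 6⁴ = 1 + 1 + 16 + 0 + 1296 = 1314
1314 = (3,5,5,5)_7 → 3⁴ + 5⁴ + 5⁴ + 5⁴ = 81 + 625 + 625 + 625 = 1956
1956 = (5,4,6,3)_7 → 5⁴ + 4⁴ + 6⁴ + 3⁴ = 625 + 256 + 1296 + 81 = 2258
2258 = (6,4,0,4)_7 → 6⁴ + 4⁴ + 0⁴ + 4⁴ = 1296 + 256 + 0 + 256 = 1808
1808 = (5,1,6,2)_7 → 5⁴ + 1⁴ + 6⁴ + 2⁴ = 625 + 1 + 1296 + 16 = 1938
1938 = (5,4,3,6)_7 → 5⁴ + 4⁴ + 3⁴ + 6⁴ = 625 + 256 + 81 + 1296 = 2258  — 2258 already appeared earlier.

2258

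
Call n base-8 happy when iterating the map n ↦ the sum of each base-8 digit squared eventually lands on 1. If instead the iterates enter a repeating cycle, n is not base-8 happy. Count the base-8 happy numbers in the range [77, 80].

1

77: 77 → 27 → 18 → 8 → 1  (reaches 1)
78: 78 → 38 → 52 → 52  (repeats 52)
79: 79 → 51 → 45 → 50 → 40 → 25 → 10 → 5 → 25  (repeats 25)
80: 80 → 5 → 25 → 10 → 5  (repeats 5)
base-8 happy: 77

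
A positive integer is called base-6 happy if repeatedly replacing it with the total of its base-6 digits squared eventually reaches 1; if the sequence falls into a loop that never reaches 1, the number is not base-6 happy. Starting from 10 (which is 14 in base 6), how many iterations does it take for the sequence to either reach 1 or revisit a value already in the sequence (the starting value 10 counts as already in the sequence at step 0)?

10 = (1,4)_6 → 1² + 4² = 17
17 = (2,5)_6 → 2² + 5² = 29
29 = (4,5)_6 → 4² + 5² = 41
41 = (1,0,5)_6 → 1² + 0² + 5² = 26
26 = (4,2)_6 → 4² + 2² = 20
20 = (3,2)_6 → 3² + 2² = 13
13 = (2,1)_6 → 2² + 1² = 5
5 = (5)_6 → 5² = 25
25 = (4,1)_6 → 4² + 1² = 17  — 17 repeats.
That took 9 steps.

9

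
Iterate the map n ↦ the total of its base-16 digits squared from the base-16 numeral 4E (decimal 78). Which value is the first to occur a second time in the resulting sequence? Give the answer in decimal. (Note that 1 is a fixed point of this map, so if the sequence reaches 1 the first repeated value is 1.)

78 = (4,14)_16 → 4² + 14² = 16 + 196 = 212
212 = (13,4)_16 → 13² + 4² = 169 + 16 = 185
185 = (11,9)_16 → 11² + 9² = 121 + 81 = 202
202 = (12,10)_16 → 12² + 10² = 144 + 100 = 244
244 = (15,4)_16 → 15² + 4² = 225 + 16 = 241
241 = (15,1)_16 → 15² + 1² = 225 + 1 = 226
226 = (14,2)_16 → 14² + 2² = 196 + 4 = 200
200 = (12,8)_16 → 12² + 8² = 144 + 64 = 208
208 = (13,0)_16 → 13² + 0² = 169 + 0 = 169
169 = (10,9)_16 → 10² + 9² = 100 + 81 = 181
181 = (11,5)_16 → 11² + 5² = 121 + 25 = 146
146 = (9,2)_16 → 9² + 2² = 81 + 4 = 85
85 = (5,5)_16 → 5² + 5² = 25 + 25 = 50
50 = (3,2)_16 → 3² + 2² = 9 + 4 = 13
13 = (13)_16 → 13² = 169  — 169 already appeared earlier.

169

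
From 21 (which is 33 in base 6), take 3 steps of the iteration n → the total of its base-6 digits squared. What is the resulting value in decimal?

10

21 = (3,3)_6 → 3² + 3² = 9 + 9 = 18
18 = (3,0)_6 → 3² + 0² = 9 + 0 = 9
9 = (1,3)_6 → 1² + 3² = 1 + 9 = 10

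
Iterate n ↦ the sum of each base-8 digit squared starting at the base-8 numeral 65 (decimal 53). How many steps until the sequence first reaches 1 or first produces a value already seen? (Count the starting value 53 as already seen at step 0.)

8

53 = (6,5)_8 → 6² + 5² = 36 + 25 = 61
61 = (7,5)_8 → 7² + 5² = 49 + 25 = 74
74 = (1,1,2)_8 → 1² + 1² + 2² = 1 + 1 + 4 = 6
6 = (6)_8 → 6² = 36
36 = (4,4)_8 → 4² + 4² = 16 + 16 = 32
32 = (4,0)_8 → 4² + 0² = 16 + 0 = 16
16 = (2,0)_8 → 2² + 0² = 4 + 0 = 4
4 = (4)_8 → 4² = 16  — 16 repeats.
That took 8 steps.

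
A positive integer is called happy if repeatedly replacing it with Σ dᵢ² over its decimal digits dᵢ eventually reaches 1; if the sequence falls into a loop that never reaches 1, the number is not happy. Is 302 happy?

happy

302 → 3² + 0² + 2² = 9 + 0 + 4 = 13
13 → 1² + 3² = 1 + 9 = 10
10 → 1² + 0² = 1 + 0 = 1  — reached 1.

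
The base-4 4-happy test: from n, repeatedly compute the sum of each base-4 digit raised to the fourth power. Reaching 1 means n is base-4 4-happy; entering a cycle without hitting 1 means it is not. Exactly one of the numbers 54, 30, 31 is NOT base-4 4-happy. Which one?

54: 54 → 98 → 33 → 17 → 2 → 16 → 1  — reaches 1 (base-4 4-happy)
30: 30 → 98 → 33 → 17 → 2 → 16 → 1  — reaches 1 (base-4 4-happy)
31: 31 → 163 → 113 → 83 → 83  — repeats 83 (not base-4 4-happy)

31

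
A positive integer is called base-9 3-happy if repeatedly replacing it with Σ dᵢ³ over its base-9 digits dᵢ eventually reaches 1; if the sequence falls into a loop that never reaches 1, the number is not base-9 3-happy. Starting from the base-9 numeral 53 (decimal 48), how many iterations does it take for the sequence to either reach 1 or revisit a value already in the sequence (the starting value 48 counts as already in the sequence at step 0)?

12

48 = (5,3)_9 → 5³ + 3³ = 125 + 27 = 152
152 = (1,7,8)_9 → 1³ + 7³ + 8³ = 1 + 343 + 512 = 856
856 = (1,1,5,1)_9 → 1³ + 1³ + 5³ + 1³ = 1 + 1 + 125 + 1 = 128
128 = (1,5,2)_9 → 1³ + 5³ + 2³ = 1 + 125 + 8 = 134
134 = (1,5,8)_9 → 1³ + 5³ + 8³ = 1 + 125 + 512 = 638
638 = (7,7,8)_9 → 7³ + 7³ + 8³ = 343 + 343 + 512 = 1198
1198 = (1,5,7,1)_9 → 1³ + 5³ + 7³ + 1³ = 1 + 125 + 343 + 1 = 470
470 = (5,7,2)_9 → 5³ + 7³ + 2³ = 125 + 343 + 8 = 476
476 = (5,7,8)_9 → 5³ + 7³ + 8³ = 125 + 343 + 512 = 980
980 = (1,3,0,8)_9 → 1³ + 3³ + 0³ + 8³ = 1 + 27 + 0 + 512 = 540
540 = (6,6,0)_9 → 6³ + 6³ + 0³ = 216 + 216 + 0 = 432
432 = (5,3,0)_9 → 5³ + 3³ + 0³ = 125 + 27 + 0 = 152  — 152 repeats.
That took 12 steps.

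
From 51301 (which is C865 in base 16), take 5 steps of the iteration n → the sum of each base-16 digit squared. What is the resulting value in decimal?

51301 = (12,8,6,5)_16 → 12² + 8² + 6² + 5² = 269
269 = (1,0,13)_16 → 1² + 0² + 13² = 170
170 = (10,10)_16 → 10² + 10² = 200
200 = (12,8)_16 → 12² + 8² = 208
208 = (13,0)_16 → 13² + 0² = 169

169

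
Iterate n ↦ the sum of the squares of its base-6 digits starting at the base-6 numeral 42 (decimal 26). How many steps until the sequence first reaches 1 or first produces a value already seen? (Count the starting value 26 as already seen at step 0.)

8

26 = (4,2)_6 → 4² + 2² = 20
20 = (3,2)_6 → 3² + 2² = 13
13 = (2,1)_6 → 2² + 1² = 5
5 = (5)_6 → 5² = 25
25 = (4,1)_6 → 4² + 1² = 17
17 = (2,5)_6 → 2² + 5² = 29
29 = (4,5)_6 → 4² + 5² = 41
41 = (1,0,5)_6 → 1² + 0² + 5² = 26  — 26 repeats.
That took 8 steps.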